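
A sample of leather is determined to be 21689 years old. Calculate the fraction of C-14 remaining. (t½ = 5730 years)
N/N₀ = (1/2)^(t/t½) = 0.07254 = 7.25%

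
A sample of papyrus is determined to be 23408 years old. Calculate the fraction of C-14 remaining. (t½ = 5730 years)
N/N₀ = (1/2)^(t/t½) = 0.05892 = 5.89%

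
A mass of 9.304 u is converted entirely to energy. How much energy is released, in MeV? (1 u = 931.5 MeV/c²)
E = mc² = 8667 MeV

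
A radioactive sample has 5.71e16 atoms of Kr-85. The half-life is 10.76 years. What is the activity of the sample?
A = λN = 3.678e15 decays/year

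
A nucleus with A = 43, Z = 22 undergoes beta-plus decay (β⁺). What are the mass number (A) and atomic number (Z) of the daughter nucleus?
Daughter: A = 43, Z = 21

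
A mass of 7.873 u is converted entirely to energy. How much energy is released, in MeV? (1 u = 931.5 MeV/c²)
E = mc² = 7334 MeV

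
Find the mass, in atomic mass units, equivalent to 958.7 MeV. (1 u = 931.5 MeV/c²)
m = E/c² = 1.029 u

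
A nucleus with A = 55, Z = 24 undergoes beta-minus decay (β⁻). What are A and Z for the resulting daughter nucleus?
Daughter: A = 55, Z = 25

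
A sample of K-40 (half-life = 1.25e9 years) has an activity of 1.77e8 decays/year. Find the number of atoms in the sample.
N = A/λ = 3.192e17 atoms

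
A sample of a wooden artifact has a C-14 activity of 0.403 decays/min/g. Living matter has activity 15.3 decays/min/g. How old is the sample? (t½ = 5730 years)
Age = t½ × log₂(A₀/A) = 30060 years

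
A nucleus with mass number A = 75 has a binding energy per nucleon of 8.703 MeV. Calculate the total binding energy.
B.E. = 8.703 × 75 = 652.7 MeV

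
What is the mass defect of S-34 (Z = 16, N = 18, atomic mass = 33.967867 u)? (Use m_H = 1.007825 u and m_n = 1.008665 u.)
Δm = Z·m_H + N·m_n − M = 0.3133 u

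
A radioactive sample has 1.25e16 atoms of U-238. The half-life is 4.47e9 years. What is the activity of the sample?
A = λN = 1.938e6 decays/year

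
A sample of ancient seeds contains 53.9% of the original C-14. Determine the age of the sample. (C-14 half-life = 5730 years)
Age = t½ × log₂(1/ratio) = 5109 years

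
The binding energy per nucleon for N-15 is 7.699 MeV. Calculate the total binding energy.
B.E. = 7.699 × 15 = 115.5 MeV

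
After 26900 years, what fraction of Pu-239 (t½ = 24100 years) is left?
N/N₀ = (1/2)^(t/t½) = 0.4613 = 46.1%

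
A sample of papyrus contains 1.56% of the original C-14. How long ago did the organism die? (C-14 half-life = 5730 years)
Age = t½ × log₂(1/ratio) = 34390 years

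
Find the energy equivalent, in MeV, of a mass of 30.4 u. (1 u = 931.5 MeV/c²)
E = mc² = 28320 MeV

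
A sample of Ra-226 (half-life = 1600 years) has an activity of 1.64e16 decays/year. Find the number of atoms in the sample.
N = A/λ = 3.786e19 atoms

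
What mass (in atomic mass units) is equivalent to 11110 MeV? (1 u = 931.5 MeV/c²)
m = E/c² = 11.93 u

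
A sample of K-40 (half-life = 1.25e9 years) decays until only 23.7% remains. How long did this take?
t = t½ × log₂(N₀/N) = 2.596e9 years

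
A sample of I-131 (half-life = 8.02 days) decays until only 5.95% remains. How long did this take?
t = t½ × log₂(N₀/N) = 32.65 days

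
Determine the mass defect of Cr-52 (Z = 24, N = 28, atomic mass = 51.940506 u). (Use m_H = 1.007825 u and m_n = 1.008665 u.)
Δm = Z·m_H + N·m_n − M = 0.4899 u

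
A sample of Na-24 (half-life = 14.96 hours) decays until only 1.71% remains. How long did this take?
t = t½ × log₂(N₀/N) = 87.81 hours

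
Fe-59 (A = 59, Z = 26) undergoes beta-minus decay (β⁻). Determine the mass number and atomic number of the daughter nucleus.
Daughter: A = 59, Z = 27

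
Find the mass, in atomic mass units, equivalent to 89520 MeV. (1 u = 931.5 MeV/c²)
m = E/c² = 96.1 u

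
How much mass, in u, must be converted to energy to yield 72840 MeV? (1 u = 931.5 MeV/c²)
m = E/c² = 78.2 u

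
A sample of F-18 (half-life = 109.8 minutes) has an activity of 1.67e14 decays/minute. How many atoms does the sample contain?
N = A/λ = 2.645e16 atoms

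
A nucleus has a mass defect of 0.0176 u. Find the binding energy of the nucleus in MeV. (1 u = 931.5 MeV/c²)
B.E. = Δm × 931.5 = 16.39 MeV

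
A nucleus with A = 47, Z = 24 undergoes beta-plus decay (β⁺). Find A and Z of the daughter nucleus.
Daughter: A = 47, Z = 23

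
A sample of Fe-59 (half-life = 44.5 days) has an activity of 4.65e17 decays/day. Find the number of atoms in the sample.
N = A/λ = 2.985e19 atoms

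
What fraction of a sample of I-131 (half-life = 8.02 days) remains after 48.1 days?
N/N₀ = (1/2)^(t/t½) = 0.01565 = 1.57%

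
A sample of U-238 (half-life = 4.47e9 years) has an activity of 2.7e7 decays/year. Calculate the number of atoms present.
N = A/λ = 1.741e17 atoms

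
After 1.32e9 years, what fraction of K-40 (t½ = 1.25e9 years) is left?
N/N₀ = (1/2)^(t/t½) = 0.481 = 48.1%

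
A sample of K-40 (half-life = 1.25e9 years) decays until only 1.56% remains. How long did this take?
t = t½ × log₂(N₀/N) = 7.503e9 years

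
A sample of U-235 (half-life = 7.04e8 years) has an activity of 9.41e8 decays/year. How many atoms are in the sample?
N = A/λ = 9.557e17 atoms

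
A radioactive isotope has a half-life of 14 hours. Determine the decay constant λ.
λ = ln(2)/t½ = 0.04951 hour⁻¹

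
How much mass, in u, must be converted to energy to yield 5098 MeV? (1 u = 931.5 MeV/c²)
m = E/c² = 5.473 u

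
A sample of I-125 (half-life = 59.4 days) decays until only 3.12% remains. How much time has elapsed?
t = t½ × log₂(N₀/N) = 297.1 days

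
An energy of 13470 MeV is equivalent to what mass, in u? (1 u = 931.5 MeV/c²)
m = E/c² = 14.46 u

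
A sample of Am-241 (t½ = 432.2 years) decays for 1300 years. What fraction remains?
N/N₀ = (1/2)^(t/t½) = 0.1243 = 12.4%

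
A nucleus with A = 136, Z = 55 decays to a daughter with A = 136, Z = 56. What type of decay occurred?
ΔA = 0, ΔZ = +1 ⇒ beta-minus decay (β⁻)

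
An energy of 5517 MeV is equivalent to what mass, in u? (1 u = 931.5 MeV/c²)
m = E/c² = 5.923 u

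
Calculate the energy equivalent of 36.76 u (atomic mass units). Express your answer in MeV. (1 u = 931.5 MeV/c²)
E = mc² = 34240 MeV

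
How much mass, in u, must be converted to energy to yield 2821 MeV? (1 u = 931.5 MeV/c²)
m = E/c² = 3.028 u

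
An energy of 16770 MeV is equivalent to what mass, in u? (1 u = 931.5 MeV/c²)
m = E/c² = 18 u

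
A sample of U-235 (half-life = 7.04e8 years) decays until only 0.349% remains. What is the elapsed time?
t = t½ × log₂(N₀/N) = 5.746e9 years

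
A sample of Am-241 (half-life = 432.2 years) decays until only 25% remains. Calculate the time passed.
t = t½ × log₂(N₀/N) = 864.4 years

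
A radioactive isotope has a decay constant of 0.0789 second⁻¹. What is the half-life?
t½ = ln(2)/λ = 8.785 seconds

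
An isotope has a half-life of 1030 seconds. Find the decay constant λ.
λ = ln(2)/t½ = 6.73e-4 second⁻¹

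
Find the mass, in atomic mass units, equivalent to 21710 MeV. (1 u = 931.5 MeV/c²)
m = E/c² = 23.31 u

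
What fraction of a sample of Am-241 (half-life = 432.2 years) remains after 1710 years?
N/N₀ = (1/2)^(t/t½) = 0.06441 = 6.44%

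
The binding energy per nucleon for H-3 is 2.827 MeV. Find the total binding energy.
B.E. = 2.827 × 3 = 8.481 MeV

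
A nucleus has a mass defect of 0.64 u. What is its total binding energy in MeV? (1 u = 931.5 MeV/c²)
B.E. = Δm × 931.5 = 596.2 MeV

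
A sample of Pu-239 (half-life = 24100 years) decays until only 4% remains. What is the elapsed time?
t = t½ × log₂(N₀/N) = 1.119e5 years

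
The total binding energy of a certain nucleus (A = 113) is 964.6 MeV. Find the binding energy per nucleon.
B.E./A = 964.6/113 = 8.536 MeV/nucleon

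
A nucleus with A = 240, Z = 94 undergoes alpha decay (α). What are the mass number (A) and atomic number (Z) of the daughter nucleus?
Daughter: A = 236, Z = 92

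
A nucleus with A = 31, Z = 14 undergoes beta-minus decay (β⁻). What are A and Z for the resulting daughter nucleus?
Daughter: A = 31, Z = 15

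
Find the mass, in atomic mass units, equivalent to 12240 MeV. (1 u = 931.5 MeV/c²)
m = E/c² = 13.14 u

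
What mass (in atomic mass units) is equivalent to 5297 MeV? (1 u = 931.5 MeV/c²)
m = E/c² = 5.687 u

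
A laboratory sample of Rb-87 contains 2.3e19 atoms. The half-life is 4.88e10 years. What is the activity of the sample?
A = λN = 3.267e8 decays/year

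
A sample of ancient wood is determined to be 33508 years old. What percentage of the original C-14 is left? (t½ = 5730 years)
N/N₀ = (1/2)^(t/t½) = 0.01736 = 1.74%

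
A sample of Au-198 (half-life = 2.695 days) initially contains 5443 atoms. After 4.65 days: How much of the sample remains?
N = N₀(1/2)^(t/t½) = 1646 atoms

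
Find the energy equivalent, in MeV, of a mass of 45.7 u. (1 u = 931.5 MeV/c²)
E = mc² = 42570 MeV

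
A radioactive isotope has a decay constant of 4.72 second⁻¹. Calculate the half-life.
t½ = ln(2)/λ = 0.1469 seconds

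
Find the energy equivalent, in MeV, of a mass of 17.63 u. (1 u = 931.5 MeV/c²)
E = mc² = 16420 MeV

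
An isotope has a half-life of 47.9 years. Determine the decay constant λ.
λ = ln(2)/t½ = 0.01447 year⁻¹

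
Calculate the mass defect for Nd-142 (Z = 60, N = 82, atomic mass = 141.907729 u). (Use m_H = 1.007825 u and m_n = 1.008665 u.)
Δm = Z·m_H + N·m_n − M = 1.272 u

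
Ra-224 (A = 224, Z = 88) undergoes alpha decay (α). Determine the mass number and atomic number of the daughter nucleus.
Daughter: A = 220, Z = 86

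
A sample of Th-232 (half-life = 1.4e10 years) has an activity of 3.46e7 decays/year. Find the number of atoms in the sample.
N = A/λ = 6.988e17 atoms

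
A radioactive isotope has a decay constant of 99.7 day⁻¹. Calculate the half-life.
t½ = ln(2)/λ = 0.006952 days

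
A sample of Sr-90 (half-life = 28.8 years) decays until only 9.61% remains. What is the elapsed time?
t = t½ × log₂(N₀/N) = 97.32 years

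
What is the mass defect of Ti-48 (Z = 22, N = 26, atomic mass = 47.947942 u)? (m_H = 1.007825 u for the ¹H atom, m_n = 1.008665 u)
Δm = Z·m_H + N·m_n − M = 0.4495 u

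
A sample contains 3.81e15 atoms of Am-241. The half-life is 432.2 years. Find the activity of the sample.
A = λN = 6.11e12 decays/year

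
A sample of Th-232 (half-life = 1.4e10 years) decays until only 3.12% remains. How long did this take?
t = t½ × log₂(N₀/N) = 7.003e10 years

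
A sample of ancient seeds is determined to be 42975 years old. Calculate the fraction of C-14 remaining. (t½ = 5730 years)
N/N₀ = (1/2)^(t/t½) = 0.005524 = 0.552%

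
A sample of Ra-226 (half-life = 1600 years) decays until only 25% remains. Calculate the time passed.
t = t½ × log₂(N₀/N) = 3200 years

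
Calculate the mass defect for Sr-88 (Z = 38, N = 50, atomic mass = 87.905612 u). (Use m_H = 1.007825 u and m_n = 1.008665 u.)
Δm = Z·m_H + N·m_n − M = 0.825 u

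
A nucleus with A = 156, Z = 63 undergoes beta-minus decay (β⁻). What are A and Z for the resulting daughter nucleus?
Daughter: A = 156, Z = 64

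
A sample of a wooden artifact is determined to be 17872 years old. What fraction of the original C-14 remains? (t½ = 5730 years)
N/N₀ = (1/2)^(t/t½) = 0.1151 = 11.5%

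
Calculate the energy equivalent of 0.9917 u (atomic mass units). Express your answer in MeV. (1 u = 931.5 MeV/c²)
E = mc² = 923.8 MeV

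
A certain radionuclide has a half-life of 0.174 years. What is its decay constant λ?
λ = ln(2)/t½ = 3.984 year⁻¹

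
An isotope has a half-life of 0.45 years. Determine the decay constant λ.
λ = ln(2)/t½ = 1.54 year⁻¹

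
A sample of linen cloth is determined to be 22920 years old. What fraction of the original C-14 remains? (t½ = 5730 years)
N/N₀ = (1/2)^(t/t½) = 0.0625 = 6.25%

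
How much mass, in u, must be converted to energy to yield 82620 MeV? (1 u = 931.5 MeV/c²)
m = E/c² = 88.7 u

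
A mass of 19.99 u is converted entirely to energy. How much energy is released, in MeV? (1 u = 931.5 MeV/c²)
E = mc² = 18620 MeV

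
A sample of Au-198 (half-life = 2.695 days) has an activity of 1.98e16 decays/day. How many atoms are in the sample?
N = A/λ = 7.698e16 atoms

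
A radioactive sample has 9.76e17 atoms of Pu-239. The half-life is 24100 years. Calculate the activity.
A = λN = 2.807e13 decays/year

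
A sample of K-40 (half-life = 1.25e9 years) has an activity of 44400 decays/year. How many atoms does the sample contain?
N = A/λ = 8.007e13 atoms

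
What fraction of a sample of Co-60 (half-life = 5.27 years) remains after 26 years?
N/N₀ = (1/2)^(t/t½) = 0.03272 = 3.27%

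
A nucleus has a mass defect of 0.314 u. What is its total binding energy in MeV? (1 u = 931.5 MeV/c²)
B.E. = Δm × 931.5 = 292.5 MeV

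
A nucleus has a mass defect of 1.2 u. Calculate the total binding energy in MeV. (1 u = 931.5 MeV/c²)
B.E. = Δm × 931.5 = 1118 MeV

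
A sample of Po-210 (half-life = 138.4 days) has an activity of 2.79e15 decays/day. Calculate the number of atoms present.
N = A/λ = 5.571e17 atoms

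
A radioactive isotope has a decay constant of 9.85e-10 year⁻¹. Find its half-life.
t½ = ln(2)/λ = 7.037e8 years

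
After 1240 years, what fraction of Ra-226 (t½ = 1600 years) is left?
N/N₀ = (1/2)^(t/t½) = 0.5844 = 58.4%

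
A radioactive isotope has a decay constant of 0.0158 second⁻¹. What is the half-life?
t½ = ln(2)/λ = 43.87 seconds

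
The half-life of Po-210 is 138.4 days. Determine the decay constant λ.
λ = ln(2)/t½ = 0.005008 day⁻¹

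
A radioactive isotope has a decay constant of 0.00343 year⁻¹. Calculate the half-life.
t½ = ln(2)/λ = 202.1 years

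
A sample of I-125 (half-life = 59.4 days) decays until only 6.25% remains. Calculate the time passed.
t = t½ × log₂(N₀/N) = 237.6 days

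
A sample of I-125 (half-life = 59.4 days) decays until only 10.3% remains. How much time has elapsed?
t = t½ × log₂(N₀/N) = 194.8 days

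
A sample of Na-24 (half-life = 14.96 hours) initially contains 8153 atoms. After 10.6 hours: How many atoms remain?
N = N₀(1/2)^(t/t½) = 4989 atoms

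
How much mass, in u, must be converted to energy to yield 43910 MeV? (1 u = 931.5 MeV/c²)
m = E/c² = 47.14 u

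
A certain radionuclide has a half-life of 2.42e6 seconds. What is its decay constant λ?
λ = ln(2)/t½ = 2.864e-7 second⁻¹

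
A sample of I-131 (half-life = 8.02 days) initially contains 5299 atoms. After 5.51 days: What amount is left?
N = N₀(1/2)^(t/t½) = 3291 atoms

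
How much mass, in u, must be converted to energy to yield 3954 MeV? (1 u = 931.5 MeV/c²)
m = E/c² = 4.245 u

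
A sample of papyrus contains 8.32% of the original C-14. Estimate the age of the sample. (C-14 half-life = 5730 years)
Age = t½ × log₂(1/ratio) = 20560 years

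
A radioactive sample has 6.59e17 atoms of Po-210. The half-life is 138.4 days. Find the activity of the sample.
A = λN = 3.3e15 decays/day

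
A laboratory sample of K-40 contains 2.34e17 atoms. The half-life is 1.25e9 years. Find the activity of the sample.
A = λN = 1.298e8 decays/year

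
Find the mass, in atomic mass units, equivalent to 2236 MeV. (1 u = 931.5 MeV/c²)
m = E/c² = 2.4 u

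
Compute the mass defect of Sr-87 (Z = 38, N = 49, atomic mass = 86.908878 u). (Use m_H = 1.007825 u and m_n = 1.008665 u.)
Δm = Z·m_H + N·m_n − M = 0.8131 u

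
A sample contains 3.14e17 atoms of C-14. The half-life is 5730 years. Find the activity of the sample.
A = λN = 3.798e13 decays/year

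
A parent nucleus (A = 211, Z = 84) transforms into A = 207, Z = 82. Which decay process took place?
ΔA = -4, ΔZ = -2 ⇒ alpha decay (α)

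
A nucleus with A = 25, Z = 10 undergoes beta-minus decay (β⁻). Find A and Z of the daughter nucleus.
Daughter: A = 25, Z = 11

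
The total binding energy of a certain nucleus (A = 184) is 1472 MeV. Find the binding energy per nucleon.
B.E./A = 1472/184 = 8 MeV/nucleon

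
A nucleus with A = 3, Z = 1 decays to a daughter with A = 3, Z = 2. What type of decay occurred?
ΔA = 0, ΔZ = +1 ⇒ beta-minus decay (β⁻)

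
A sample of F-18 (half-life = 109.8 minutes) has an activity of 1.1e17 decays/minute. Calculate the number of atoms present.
N = A/λ = 1.742e19 atoms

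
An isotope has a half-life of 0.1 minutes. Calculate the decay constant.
λ = ln(2)/t½ = 6.931 minute⁻¹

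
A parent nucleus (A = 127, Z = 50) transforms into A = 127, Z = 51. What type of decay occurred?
ΔA = 0, ΔZ = +1 ⇒ beta-minus decay (β⁻)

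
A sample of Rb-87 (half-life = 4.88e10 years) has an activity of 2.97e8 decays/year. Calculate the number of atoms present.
N = A/λ = 2.091e19 atoms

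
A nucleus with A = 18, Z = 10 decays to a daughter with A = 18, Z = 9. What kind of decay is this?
ΔA = 0, ΔZ = -1 ⇒ beta-plus decay (β⁺) or electron capture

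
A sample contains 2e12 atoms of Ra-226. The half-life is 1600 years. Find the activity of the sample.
A = λN = 8.664e8 decays/year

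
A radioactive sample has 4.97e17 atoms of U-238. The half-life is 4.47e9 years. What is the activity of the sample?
A = λN = 7.707e7 decays/year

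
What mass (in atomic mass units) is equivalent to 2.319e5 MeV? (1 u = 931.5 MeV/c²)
m = E/c² = 249 u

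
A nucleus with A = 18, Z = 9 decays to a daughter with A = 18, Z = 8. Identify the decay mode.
ΔA = 0, ΔZ = -1 ⇒ beta-plus decay (β⁺) or electron capture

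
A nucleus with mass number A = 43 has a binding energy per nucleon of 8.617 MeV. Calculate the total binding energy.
B.E. = 8.617 × 43 = 370.5 MeV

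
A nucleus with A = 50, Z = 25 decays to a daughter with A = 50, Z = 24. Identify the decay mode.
ΔA = 0, ΔZ = -1 ⇒ beta-plus decay (β⁺) or electron capture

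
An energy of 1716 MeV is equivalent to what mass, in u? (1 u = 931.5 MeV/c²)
m = E/c² = 1.842 u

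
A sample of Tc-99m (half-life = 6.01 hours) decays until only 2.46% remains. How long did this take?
t = t½ × log₂(N₀/N) = 32.12 hours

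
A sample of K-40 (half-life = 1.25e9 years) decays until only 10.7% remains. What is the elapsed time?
t = t½ × log₂(N₀/N) = 4.03e9 years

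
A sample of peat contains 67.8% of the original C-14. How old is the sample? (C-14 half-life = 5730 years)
Age = t½ × log₂(1/ratio) = 3212 years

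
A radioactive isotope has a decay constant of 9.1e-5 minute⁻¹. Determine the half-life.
t½ = ln(2)/λ = 7617 minutes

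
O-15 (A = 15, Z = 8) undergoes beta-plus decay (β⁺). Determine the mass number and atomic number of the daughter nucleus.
Daughter: A = 15, Z = 7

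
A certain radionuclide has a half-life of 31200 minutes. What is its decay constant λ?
λ = ln(2)/t½ = 2.222e-5 minute⁻¹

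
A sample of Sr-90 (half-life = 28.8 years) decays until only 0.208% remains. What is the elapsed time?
t = t½ × log₂(N₀/N) = 256.6 years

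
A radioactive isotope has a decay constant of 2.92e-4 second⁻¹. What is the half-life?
t½ = ln(2)/λ = 2374 seconds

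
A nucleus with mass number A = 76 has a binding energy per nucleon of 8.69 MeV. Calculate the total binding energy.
B.E. = 8.69 × 76 = 660.4 MeV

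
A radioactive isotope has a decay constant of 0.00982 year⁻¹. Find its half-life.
t½ = ln(2)/λ = 70.59 years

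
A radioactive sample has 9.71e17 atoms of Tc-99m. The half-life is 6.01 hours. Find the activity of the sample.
A = λN = 1.12e17 decays/hour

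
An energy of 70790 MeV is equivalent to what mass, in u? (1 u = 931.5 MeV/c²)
m = E/c² = 76 u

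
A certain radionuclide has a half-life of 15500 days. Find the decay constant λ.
λ = ln(2)/t½ = 4.472e-5 day⁻¹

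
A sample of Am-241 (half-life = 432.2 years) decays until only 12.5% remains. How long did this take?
t = t½ × log₂(N₀/N) = 1297 years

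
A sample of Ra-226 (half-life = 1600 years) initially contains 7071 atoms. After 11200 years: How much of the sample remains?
N = N₀(1/2)^(t/t½) = 55.24 atoms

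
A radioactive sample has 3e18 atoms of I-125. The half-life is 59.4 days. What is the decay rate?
A = λN = 3.501e16 decays/day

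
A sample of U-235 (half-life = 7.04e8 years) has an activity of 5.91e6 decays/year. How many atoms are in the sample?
N = A/λ = 6.003e15 atoms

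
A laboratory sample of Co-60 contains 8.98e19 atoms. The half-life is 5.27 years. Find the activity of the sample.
A = λN = 1.181e19 decays/year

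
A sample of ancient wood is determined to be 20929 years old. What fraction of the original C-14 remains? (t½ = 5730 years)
N/N₀ = (1/2)^(t/t½) = 0.07952 = 7.95%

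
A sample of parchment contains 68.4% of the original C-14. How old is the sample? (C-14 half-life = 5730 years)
Age = t½ × log₂(1/ratio) = 3140 years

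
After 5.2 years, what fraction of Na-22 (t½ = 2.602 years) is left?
N/N₀ = (1/2)^(t/t½) = 0.2503 = 25%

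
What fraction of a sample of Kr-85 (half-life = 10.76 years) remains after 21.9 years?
N/N₀ = (1/2)^(t/t½) = 0.244 = 24.4%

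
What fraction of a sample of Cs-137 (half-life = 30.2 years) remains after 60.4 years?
N/N₀ = (1/2)^(t/t½) = 0.25 = 25%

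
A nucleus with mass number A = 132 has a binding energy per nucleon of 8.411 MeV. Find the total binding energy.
B.E. = 8.411 × 132 = 1110 MeV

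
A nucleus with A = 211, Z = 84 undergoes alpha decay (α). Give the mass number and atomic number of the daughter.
Daughter: A = 207, Z = 82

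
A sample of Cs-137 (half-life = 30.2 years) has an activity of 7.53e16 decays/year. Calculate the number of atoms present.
N = A/λ = 3.281e18 atoms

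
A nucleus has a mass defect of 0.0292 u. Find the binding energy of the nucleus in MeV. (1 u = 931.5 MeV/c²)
B.E. = Δm × 931.5 = 27.2 MeV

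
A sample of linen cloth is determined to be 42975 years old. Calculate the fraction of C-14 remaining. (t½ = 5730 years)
N/N₀ = (1/2)^(t/t½) = 0.005524 = 0.552%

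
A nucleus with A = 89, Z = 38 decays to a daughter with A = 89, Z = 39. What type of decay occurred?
ΔA = 0, ΔZ = +1 ⇒ beta-minus decay (β⁻)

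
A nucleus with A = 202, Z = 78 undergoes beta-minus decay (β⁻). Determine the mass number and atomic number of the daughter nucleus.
Daughter: A = 202, Z = 79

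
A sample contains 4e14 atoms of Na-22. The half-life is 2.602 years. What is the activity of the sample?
A = λN = 1.066e14 decays/year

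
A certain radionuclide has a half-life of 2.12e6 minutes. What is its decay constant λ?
λ = ln(2)/t½ = 3.27e-7 minute⁻¹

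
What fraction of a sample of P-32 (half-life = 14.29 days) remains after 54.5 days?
N/N₀ = (1/2)^(t/t½) = 0.07111 = 7.11%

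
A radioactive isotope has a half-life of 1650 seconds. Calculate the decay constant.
λ = ln(2)/t½ = 4.201e-4 second⁻¹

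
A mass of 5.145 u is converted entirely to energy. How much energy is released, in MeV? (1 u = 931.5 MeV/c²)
E = mc² = 4793 MeV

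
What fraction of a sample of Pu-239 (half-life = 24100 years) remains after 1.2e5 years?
N/N₀ = (1/2)^(t/t½) = 0.0317 = 3.17%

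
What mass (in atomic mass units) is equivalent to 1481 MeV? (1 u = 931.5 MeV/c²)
m = E/c² = 1.59 u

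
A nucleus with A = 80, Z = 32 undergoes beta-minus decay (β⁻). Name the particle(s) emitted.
β⁻: electron (e⁻) + antineutrino (ν̄ₑ)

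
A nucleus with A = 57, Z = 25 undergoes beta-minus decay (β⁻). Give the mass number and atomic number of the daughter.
Daughter: A = 57, Z = 26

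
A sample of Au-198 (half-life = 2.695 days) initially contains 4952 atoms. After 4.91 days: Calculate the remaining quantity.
N = N₀(1/2)^(t/t½) = 1401 atoms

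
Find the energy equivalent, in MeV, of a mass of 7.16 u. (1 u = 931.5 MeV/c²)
E = mc² = 6670 MeV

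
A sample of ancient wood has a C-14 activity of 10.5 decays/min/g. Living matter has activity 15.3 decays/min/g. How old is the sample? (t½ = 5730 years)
Age = t½ × log₂(A₀/A) = 3112 years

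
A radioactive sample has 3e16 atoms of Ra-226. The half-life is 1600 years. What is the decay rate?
A = λN = 1.3e13 decays/year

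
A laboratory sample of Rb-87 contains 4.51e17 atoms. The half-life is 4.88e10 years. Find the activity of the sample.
A = λN = 6.406e6 decays/year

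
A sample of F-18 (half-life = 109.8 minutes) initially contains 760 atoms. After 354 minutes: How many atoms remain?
N = N₀(1/2)^(t/t½) = 81.34 atoms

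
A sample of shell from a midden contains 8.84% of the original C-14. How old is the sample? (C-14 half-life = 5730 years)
Age = t½ × log₂(1/ratio) = 20050 years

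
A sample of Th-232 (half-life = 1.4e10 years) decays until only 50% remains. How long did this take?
t = t½ × log₂(N₀/N) = 1.4e10 years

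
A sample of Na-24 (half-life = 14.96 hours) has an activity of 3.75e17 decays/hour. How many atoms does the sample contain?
N = A/λ = 8.094e18 atoms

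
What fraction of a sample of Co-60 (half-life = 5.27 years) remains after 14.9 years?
N/N₀ = (1/2)^(t/t½) = 0.1409 = 14.1%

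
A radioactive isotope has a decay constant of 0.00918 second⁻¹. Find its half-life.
t½ = ln(2)/λ = 75.51 seconds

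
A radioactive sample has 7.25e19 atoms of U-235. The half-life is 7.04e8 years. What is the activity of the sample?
A = λN = 7.138e10 decays/year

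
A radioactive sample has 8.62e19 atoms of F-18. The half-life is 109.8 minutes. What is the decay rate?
A = λN = 5.442e17 decays/minute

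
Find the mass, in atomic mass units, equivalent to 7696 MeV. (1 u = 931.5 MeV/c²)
m = E/c² = 8.262 u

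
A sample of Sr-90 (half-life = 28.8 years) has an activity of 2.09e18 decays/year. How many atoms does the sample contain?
N = A/λ = 8.684e19 atoms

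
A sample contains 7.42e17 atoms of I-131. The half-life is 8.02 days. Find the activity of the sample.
A = λN = 6.413e16 decays/day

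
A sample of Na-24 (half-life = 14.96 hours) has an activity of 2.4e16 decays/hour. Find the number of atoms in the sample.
N = A/λ = 5.18e17 atoms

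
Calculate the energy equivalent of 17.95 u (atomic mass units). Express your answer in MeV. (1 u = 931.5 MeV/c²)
E = mc² = 16720 MeV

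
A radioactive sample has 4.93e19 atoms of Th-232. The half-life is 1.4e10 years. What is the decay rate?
A = λN = 2.441e9 decays/year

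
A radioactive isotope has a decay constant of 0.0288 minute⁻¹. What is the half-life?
t½ = ln(2)/λ = 24.07 minutes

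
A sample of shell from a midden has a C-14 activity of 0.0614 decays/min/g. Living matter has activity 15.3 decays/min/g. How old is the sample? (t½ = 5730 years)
Age = t½ × log₂(A₀/A) = 45620 years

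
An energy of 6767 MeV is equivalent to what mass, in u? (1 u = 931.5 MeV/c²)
m = E/c² = 7.265 u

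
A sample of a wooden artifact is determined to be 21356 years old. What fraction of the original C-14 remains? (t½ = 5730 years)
N/N₀ = (1/2)^(t/t½) = 0.07552 = 7.55%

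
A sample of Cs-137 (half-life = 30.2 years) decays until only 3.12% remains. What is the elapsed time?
t = t½ × log₂(N₀/N) = 151.1 years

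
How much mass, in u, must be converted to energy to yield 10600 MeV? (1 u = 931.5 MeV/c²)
m = E/c² = 11.38 u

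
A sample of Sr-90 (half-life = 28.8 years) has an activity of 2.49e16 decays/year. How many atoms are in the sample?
N = A/λ = 1.035e18 atoms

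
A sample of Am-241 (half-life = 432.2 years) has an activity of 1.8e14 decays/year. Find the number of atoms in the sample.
N = A/λ = 1.122e17 atoms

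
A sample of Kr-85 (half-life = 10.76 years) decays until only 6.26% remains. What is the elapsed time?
t = t½ × log₂(N₀/N) = 43.02 years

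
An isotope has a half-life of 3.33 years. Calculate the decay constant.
λ = ln(2)/t½ = 0.2082 year⁻¹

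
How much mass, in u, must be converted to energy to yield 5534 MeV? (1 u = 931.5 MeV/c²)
m = E/c² = 5.941 u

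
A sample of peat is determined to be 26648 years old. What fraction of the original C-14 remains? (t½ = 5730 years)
N/N₀ = (1/2)^(t/t½) = 0.03981 = 3.98%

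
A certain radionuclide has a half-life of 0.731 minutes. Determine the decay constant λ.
λ = ln(2)/t½ = 0.9482 minute⁻¹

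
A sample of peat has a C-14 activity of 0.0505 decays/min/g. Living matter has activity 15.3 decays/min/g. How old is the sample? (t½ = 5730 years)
Age = t½ × log₂(A₀/A) = 47230 years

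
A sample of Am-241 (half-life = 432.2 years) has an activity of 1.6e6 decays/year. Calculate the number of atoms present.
N = A/λ = 9.977e8 atoms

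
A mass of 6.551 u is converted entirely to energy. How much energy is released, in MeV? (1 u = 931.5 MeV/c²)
E = mc² = 6102 MeV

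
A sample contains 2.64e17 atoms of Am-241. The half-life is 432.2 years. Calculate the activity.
A = λN = 4.234e14 decays/year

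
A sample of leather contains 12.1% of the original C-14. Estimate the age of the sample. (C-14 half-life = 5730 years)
Age = t½ × log₂(1/ratio) = 17460 years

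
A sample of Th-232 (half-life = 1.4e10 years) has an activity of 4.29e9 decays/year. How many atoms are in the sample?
N = A/λ = 8.665e19 atoms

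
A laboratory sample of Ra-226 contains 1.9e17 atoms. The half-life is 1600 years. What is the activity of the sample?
A = λN = 8.231e13 decays/year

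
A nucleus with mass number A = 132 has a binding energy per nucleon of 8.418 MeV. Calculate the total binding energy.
B.E. = 8.418 × 132 = 1111 MeV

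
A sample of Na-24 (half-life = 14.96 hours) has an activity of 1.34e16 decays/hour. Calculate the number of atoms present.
N = A/λ = 2.892e17 atoms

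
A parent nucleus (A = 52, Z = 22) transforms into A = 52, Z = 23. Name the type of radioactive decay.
ΔA = 0, ΔZ = +1 ⇒ beta-minus decay (β⁻)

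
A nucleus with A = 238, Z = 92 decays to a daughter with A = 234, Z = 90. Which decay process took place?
ΔA = -4, ΔZ = -2 ⇒ alpha decay (α)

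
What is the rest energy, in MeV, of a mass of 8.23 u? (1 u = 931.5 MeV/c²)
E = mc² = 7666 MeV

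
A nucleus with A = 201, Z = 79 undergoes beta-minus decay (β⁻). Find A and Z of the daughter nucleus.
Daughter: A = 201, Z = 80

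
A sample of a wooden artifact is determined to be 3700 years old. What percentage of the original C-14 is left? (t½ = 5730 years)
N/N₀ = (1/2)^(t/t½) = 0.6392 = 63.9%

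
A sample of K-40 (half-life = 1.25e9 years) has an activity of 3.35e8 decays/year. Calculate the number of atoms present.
N = A/λ = 6.041e17 atoms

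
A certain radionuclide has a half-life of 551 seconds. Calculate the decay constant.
λ = ln(2)/t½ = 0.001258 second⁻¹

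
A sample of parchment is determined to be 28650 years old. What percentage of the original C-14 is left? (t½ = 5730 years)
N/N₀ = (1/2)^(t/t½) = 0.03125 = 3.12%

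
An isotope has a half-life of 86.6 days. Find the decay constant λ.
λ = ln(2)/t½ = 0.008004 day⁻¹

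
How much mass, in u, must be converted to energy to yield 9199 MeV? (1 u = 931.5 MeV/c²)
m = E/c² = 9.875 u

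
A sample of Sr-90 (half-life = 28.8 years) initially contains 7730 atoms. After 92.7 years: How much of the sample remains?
N = N₀(1/2)^(t/t½) = 830.3 atoms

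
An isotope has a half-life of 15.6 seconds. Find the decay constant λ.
λ = ln(2)/t½ = 0.04443 second⁻¹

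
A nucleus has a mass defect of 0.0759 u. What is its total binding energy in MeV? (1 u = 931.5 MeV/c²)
B.E. = Δm × 931.5 = 70.7 MeV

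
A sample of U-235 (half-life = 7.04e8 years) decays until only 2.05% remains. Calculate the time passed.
t = t½ × log₂(N₀/N) = 3.948e9 years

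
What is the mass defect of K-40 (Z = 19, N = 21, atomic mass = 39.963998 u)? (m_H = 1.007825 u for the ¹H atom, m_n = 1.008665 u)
Δm = Z·m_H + N·m_n − M = 0.3666 u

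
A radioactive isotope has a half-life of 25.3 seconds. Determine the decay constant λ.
λ = ln(2)/t½ = 0.0274 second⁻¹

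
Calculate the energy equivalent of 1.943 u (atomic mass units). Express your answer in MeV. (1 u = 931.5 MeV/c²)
E = mc² = 1810 MeV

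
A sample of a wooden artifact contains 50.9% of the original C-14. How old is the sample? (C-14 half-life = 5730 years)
Age = t½ × log₂(1/ratio) = 5583 years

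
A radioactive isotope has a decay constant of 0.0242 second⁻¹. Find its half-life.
t½ = ln(2)/λ = 28.64 seconds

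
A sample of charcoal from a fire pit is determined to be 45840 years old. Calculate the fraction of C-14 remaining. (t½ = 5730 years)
N/N₀ = (1/2)^(t/t½) = 0.003906 = 0.391%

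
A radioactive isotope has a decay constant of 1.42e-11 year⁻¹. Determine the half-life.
t½ = ln(2)/λ = 4.881e10 years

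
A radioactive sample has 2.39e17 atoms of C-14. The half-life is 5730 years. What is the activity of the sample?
A = λN = 2.891e13 decays/year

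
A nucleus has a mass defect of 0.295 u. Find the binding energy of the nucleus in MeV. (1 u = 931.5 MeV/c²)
B.E. = Δm × 931.5 = 274.8 MeV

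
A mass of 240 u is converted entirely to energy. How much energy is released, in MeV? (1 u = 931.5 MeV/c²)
E = mc² = 2.236e5 MeV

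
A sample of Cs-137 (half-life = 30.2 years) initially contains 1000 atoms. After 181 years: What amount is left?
N = N₀(1/2)^(t/t½) = 15.7 atoms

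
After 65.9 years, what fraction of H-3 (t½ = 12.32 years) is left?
N/N₀ = (1/2)^(t/t½) = 0.02453 = 2.45%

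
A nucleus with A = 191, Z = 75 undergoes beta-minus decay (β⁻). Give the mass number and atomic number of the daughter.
Daughter: A = 191, Z = 76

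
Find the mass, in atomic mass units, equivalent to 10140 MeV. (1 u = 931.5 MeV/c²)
m = E/c² = 10.89 u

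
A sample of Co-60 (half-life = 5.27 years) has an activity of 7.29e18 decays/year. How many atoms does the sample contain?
N = A/λ = 5.543e19 atoms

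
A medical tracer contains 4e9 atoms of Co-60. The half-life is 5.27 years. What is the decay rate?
A = λN = 5.261e8 decays/year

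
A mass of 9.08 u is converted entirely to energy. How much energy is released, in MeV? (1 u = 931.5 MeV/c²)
E = mc² = 8458 MeV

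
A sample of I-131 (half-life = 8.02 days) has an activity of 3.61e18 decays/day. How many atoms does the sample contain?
N = A/λ = 4.177e19 atoms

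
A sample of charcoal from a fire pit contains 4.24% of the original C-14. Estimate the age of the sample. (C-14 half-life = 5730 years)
Age = t½ × log₂(1/ratio) = 26130 years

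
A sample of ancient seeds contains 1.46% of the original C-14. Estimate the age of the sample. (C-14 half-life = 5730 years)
Age = t½ × log₂(1/ratio) = 34940 years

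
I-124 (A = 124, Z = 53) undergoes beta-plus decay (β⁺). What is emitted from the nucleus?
β⁺: positron (e⁺) + neutrino (νₑ)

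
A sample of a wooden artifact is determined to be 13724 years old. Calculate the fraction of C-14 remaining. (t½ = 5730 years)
N/N₀ = (1/2)^(t/t½) = 0.1901 = 19%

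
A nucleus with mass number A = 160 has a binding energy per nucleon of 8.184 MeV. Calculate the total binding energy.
B.E. = 8.184 × 160 = 1309 MeV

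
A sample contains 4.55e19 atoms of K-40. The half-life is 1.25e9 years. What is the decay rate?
A = λN = 2.523e10 decays/year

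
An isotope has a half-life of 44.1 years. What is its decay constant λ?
λ = ln(2)/t½ = 0.01572 year⁻¹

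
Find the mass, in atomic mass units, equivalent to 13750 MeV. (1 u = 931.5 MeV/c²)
m = E/c² = 14.76 u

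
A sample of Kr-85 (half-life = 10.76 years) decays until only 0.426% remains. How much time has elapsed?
t = t½ × log₂(N₀/N) = 84.73 years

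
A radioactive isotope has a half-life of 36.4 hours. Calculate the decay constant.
λ = ln(2)/t½ = 0.01904 hour⁻¹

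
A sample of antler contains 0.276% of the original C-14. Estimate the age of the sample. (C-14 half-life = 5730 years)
Age = t½ × log₂(1/ratio) = 48710 years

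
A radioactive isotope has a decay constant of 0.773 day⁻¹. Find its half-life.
t½ = ln(2)/λ = 0.8967 days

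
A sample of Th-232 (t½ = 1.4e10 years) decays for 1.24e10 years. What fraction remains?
N/N₀ = (1/2)^(t/t½) = 0.5412 = 54.1%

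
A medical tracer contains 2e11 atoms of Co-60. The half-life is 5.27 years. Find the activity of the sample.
A = λN = 2.631e10 decays/year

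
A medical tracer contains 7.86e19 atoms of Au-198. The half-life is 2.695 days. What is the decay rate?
A = λN = 2.022e19 decays/day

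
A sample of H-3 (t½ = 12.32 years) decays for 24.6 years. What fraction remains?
N/N₀ = (1/2)^(t/t½) = 0.2506 = 25.1%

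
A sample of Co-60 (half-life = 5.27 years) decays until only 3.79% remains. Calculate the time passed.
t = t½ × log₂(N₀/N) = 24.88 years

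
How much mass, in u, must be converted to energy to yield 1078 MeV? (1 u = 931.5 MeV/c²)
m = E/c² = 1.157 u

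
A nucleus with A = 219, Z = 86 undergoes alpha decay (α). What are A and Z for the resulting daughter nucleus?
Daughter: A = 215, Z = 84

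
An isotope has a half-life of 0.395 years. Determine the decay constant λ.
λ = ln(2)/t½ = 1.755 year⁻¹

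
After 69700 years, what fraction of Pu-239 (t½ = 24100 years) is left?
N/N₀ = (1/2)^(t/t½) = 0.1347 = 13.5%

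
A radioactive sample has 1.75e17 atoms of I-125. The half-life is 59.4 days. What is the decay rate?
A = λN = 2.042e15 decays/day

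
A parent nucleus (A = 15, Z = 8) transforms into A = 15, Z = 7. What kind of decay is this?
ΔA = 0, ΔZ = -1 ⇒ beta-plus decay (β⁺) or electron capture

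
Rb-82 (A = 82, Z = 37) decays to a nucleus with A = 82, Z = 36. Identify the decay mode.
ΔA = 0, ΔZ = -1 ⇒ beta-plus decay (β⁺) or electron capture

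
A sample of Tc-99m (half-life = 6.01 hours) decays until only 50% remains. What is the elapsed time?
t = t½ × log₂(N₀/N) = 6.01 hours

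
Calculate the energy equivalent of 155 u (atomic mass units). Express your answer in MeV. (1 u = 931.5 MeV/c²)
E = mc² = 1.444e5 MeV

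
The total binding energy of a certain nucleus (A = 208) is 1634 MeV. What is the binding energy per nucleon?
B.E./A = 1634/208 = 7.856 MeV/nucleon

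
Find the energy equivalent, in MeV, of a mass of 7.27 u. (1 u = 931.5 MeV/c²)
E = mc² = 6772 MeV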